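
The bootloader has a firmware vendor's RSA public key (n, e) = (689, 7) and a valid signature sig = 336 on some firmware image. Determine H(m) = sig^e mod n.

496

Squares mod 689: sig^1≡336, sig^2≡589, sig^4≡354
7 = 4 + 2 + 1, so sig^7 ≡ 354·589·336 ≡ 496 (mod 689)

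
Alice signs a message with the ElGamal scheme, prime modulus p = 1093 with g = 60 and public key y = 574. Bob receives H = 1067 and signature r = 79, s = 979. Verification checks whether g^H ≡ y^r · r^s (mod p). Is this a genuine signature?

forged

Left side g^H mod p:
60^2 = 3600 ≡ 321
60^4 ≡ 321^2 = 103041 ≡ 299
60^8 ≡ 299^2 = 89401 ≡ 868
60^16 ≡ 868^2 = 753424 ≡ 347
60^32 ≡ 347^2 = 120409 ≡ 179
60^64 ≡ 179^2 = 32041 ≡ 344
60^128 ≡ 344^2 = 118336 ≡ 292
60^256 ≡ 292^2 = 85264 ≡ 10
60^512 ≡ 10^2 = 100
60^1024 ≡ 100^2 = 10000 ≡ 163
1067 = 1024 + 32 + 8 + 2 + 1, so 60^1067 ≡ 163·179·868·321·60 ≡ 145 (mod 1093)
Right side y^r · r^s mod p:
574^2 = 329476 ≡ 483
574^4 ≡ 483^2 = 233289 ≡ 480
574^8 ≡ 480^2 = 230400 ≡ 870
574^16 ≡ 870^2 = 756900 ≡ 544
574^32 ≡ 544^2 = 295936 ≡ 826
574^64 ≡ 826^2 = 682276 ≡ 244
79 = 64 + 8 + 4 + 2 + 1, so 574^79 ≡ 244·870·480·483·574 ≡ 574 (mod 1093)
79^2 = 6241 ≡ 776
79^4 ≡ 776^2 = 602176 ≡ 1026
79^8 ≡ 1026^2 = 1052676 ≡ 117
79^16 ≡ 117^2 = 13689 ≡ 573
79^32 ≡ 573^2 = 328329 ≡ 429
79^64 ≡ 429^2 = 184041 ≡ 417
79^128 ≡ 417^2 = 173889 ≡ 102
79^256 ≡ 102^2 = 10404 ≡ 567
79^512 ≡ 567^2 = 321489 ≡ 147
979 = 512 + 256 + 128 + 64 + 16 + 2 + 1, so 79^979 ≡ 147·567·102·417·573·776·79 ≡ 466 (mod 1093)
574·466 = 267484 ≡ 792 (mod 1093)
145 ≠ 792, so verification fails.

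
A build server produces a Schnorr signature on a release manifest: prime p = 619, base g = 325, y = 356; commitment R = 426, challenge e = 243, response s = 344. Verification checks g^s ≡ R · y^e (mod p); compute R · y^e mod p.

86

356^2 = 126736 ≡ 460
356^4 ≡ 460^2 = 211600 ≡ 521
356^8 ≡ 521^2 = 271441 ≡ 319
356^16 ≡ 319^2 = 101761 ≡ 245
356^32 ≡ 245^2 = 60025 ≡ 601
356^64 ≡ 601^2 = 361201 ≡ 324
356^128 ≡ 324^2 = 104976 ≡ 365
243 = 128 + 64 + 32 + 16 + 2 + 1, so 356^243 ≡ 365·324·601·245·460·356 ≡ 285 (mod 619)
R · y^e ≡ 426·285 = 121410 ≡ 86 (mod 619)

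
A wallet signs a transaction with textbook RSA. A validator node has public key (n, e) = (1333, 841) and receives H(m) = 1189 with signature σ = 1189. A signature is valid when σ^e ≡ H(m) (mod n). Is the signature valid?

valid

σ^2 ≡ 1189^2 = 1413721 ≡ 741
σ^4 ≡ 741^2 = 549081 ≡ 1218
σ^8 ≡ 1218^2 = 1483524 ≡ 1228
σ^16 ≡ 1228^2 = 1507984 ≡ 361
σ^32 ≡ 361^2 = 130321 ≡ 1020
σ^64 ≡ 1020^2 = 1040400 ≡ 660
σ^128 ≡ 660^2 = 435600 ≡ 1042
σ^256 ≡ 1042^2 = 1085764 ≡ 702
σ^512 ≡ 702^2 = 492804 ≡ 927
841 = 512 + 256 + 64 + 8 + 1, so σ^841 ≡ 927·702·660·1228·1189 ≡ 1189 (mod 1333)
Since 1189 equals the digest 1189, verification succeeds.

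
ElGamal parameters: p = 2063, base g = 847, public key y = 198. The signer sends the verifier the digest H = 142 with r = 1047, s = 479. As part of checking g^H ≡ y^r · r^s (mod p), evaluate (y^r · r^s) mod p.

996

Squares mod 2063: 198^1≡198, 198^2≡7, 198^4≡49, 198^8≡338, 198^16≡779, 198^32≡319, 198^64≡674, 198^128≡416, 198^256≡1827, 198^512≡2058, 198^1024≡25
1047 = 1024 + 16 + 4 + 2 + 1, so 198^1047 ≡ 25·779·49·7·198 ≡ 779 (mod 2063)
Squares mod 2063: 1047^1≡1047, 1047^2≡756, 1047^4≡85, 1047^8≡1036, 1047^16≡536, 1047^32≡539, 1047^64≡1701, 1047^128≡1075, 1047^256≡345
479 = 256 + 128 + 64 + 16 + 8 + 4 + 2 + 1, so 1047^479 ≡ 345·1075·1701·536·1036·85·756·1047 ≡ 809 (mod 2063)
y^r · r^s ≡ 779·809 = 630211 ≡ 996 (mod 2063)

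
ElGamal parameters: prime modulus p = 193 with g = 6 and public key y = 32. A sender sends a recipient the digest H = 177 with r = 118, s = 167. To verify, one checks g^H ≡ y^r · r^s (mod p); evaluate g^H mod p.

124

6^177 mod 193 = 124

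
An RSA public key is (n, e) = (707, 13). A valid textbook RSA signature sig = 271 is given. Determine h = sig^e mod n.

145

sig^2 ≡ 271^2 = 73441 ≡ 620
sig^4 ≡ 620^2 = 384400 ≡ 499
sig^8 ≡ 499^2 = 249001 ≡ 137
13 = 8 + 4 + 1, so sig^13 ≡ 137·499·271 ≡ 145 (mod 707)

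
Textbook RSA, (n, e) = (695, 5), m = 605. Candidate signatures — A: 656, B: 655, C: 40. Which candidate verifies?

B

Candidate A: Squares mod 695: 656^1≡656, 656^2≡131, 656^4≡481; 5 = 4 + 1, so 656^5 ≡ 481·656 ≡ 6 (mod 695)
Candidate B: Squares mod 695: 655^1≡655, 655^2≡210, 655^4≡315; 5 = 4 + 1, so 655^5 ≡ 315·655 ≡ 605 (mod 695)
  → matches m = 605
Candidate C: Squares mod 695: 40^1≡40, 40^2≡210, 40^4≡315; 5 = 4 + 1, so 40^5 ≡ 315·40 ≡ 90 (mod 695)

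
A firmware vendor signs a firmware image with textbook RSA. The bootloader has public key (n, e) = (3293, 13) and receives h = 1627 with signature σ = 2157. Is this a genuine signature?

forged

σ^13 mod 3293 = 2712
2712 ≠ 1627, so verification fails.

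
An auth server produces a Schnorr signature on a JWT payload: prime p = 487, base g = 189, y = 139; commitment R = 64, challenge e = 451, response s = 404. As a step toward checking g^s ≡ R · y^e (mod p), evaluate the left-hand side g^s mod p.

189^2 = 35721 ≡ 170
189^4 ≡ 170^2 = 28900 ≡ 167
189^8 ≡ 167^2 = 27889 ≡ 130
189^16 ≡ 130^2 = 16900 ≡ 342
189^32 ≡ 342^2 = 116964 ≡ 84
189^64 ≡ 84^2 = 7056 ≡ 238
189^128 ≡ 238^2 = 56644 ≡ 152
189^256 ≡ 152^2 = 23104 ≡ 215
404 = 256 + 128 + 16 + 4, so 189^404 ≡ 215·152·342·167 ≡ 67 (mod 487)

67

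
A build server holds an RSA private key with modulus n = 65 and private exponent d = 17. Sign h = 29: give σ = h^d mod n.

h^2 ≡ 29^2 = 841 ≡ 61
h^4 ≡ 61^2 = 3721 ≡ 16
h^8 ≡ 16^2 = 256 ≡ 61
h^16 ≡ 61^2 = 3721 ≡ 16
17 = 16 + 1, so h^17 ≡ 16·29 ≡ 9 (mod 65)

9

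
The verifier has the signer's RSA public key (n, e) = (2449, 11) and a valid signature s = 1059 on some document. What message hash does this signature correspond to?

s^2 ≡ 1059^2 = 1121481 ≡ 2288
s^4 ≡ 2288^2 = 5234944 ≡ 1431
s^8 ≡ 1431^2 = 2047761 ≡ 397
11 = 8 + 2 + 1, so s^11 ≡ 397·2288·1059 ≡ 2257 (mod 2449)

2257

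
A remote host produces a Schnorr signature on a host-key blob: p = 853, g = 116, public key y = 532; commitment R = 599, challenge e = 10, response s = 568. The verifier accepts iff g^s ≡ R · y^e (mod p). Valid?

yes

g^s mod p:
Squares mod 853: 116^1≡116, 116^2≡661, 116^4≡185, 116^8≡105, 116^16≡789, 116^32≡684, 116^64≡412, 116^128≡850, 116^256≡9, 116^512≡81
568 = 512 + 32 + 16 + 8, so 116^568 ≡ 81·684·789·105 ≡ 1 (mod 853)
R · y^e mod p:
Squares mod 853: 532^1≡532, 532^2≡681, 532^4≡582, 532^8≡83
10 = 8 + 2, so 532^10 ≡ 83·681 ≡ 225 (mod 853)
599·225 = 134775 ≡ 1 (mod 853)
1 ≡ 1 (mod 853); signature holds.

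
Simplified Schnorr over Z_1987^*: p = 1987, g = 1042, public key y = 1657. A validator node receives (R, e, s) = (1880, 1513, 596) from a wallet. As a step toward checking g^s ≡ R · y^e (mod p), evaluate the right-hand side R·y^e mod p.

864

1657^1513 mod 1987 = 939
R · y^e ≡ 1880·939 = 1765320 ≡ 864 (mod 1987)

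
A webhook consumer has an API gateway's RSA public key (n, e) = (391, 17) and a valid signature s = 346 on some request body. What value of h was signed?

Squares mod 391: s^1≡346, s^2≡70, s^4≡208, s^8≡254, s^16≡1
17 = 16 + 1, so s^17 ≡ 1·346 ≡ 346 (mod 391)

346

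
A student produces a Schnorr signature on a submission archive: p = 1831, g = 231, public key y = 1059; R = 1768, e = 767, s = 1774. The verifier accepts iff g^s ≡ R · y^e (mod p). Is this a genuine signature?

forged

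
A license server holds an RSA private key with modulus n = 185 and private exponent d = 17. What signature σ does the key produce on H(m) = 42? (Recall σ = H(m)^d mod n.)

(H(m))^2 ≡ 42^2 = 1764 ≡ 99
(H(m))^4 ≡ 99^2 = 9801 ≡ 181
(H(m))^8 ≡ 181^2 = 32761 ≡ 16
(H(m))^16 ≡ 16^2 = 256 ≡ 71
17 = 16 + 1, so (H(m))^17 ≡ 71·42 ≡ 22 (mod 185)

22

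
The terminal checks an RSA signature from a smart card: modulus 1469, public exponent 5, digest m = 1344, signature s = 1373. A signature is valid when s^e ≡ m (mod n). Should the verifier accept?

s^5 mod 1469 = 125
s^5 mod 1469 = 125, but m = 1344.

reject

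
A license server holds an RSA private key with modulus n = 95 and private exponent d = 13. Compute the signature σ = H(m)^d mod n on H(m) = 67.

32

(H(m))^2 ≡ 67^2 = 4489 ≡ 24
(H(m))^4 ≡ 24^2 = 576 ≡ 6
(H(m))^8 ≡ 6^2 = 36
13 = 8 + 4 + 1, so (H(m))^13 ≡ 36·6·67 ≡ 32 (mod 95)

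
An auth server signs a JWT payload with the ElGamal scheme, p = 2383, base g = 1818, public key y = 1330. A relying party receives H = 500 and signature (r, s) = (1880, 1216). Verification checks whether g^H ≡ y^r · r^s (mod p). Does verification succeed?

passes

Left side g^H mod p:
1818^500 mod 2383 = 1016
Right side y^r · r^s mod p:
1330^1880 mod 2383 = 1493
1880^1216 mod 2383 = 1102
1493·1102 = 1645286 ≡ 1016 (mod 2383)
1016 ≡ 1016 (mod 2383), so the signature is genuine.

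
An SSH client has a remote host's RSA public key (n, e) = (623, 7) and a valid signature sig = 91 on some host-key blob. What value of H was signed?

Squares mod 623: sig^1≡91, sig^2≡182, sig^4≡105
7 = 4 + 2 + 1, so sig^7 ≡ 105·182·91 ≡ 217 (mod 623)

217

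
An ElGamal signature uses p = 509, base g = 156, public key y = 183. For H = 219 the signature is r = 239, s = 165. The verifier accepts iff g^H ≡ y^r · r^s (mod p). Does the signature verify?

Left side g^H mod p:
Squares mod 509: 156^1≡156, 156^2≡413, 156^4≡54, 156^8≡371, 156^16≡211, 156^32≡238, 156^64≡145, 156^128≡156
219 = 128 + 64 + 16 + 8 + 2 + 1, so 156^219 ≡ 156·145·211·371·413·156 ≡ 394 (mod 509)
Right side y^r · r^s mod p:
Squares mod 509: 183^1≡183, 183^2≡404, 183^4≡336, 183^8≡407, 183^16≡224, 183^32≡294, 183^64≡415, 183^128≡183
239 = 128 + 64 + 32 + 8 + 4 + 2 + 1, so 183^239 ≡ 183·415·294·407·336·404·183 ≡ 503 (mod 509)
Squares mod 509: 239^1≡239, 239^2≡113, 239^4≡44, 239^8≡409, 239^16≡329, 239^32≡333, 239^64≡436, 239^128≡239
165 = 128 + 32 + 4 + 1, so 239^165 ≡ 239·333·44·239 ≡ 408 (mod 509)
503·408 = 205224 ≡ 97 (mod 509)
394 ≠ 97, so verification fails.

does not verify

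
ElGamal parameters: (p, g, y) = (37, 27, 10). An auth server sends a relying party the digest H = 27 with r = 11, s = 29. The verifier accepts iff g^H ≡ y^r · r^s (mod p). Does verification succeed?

Left side g^H mod p:
27^2 = 729 ≡ 26
27^4 ≡ 26^2 = 676 ≡ 10
27^8 ≡ 10^2 = 100 ≡ 26
27^16 ≡ 26^2 = 676 ≡ 10
27 = 16 + 8 + 2 + 1, so 27^27 ≡ 10·26·26·27 ≡ 36 (mod 37)
Right side y^r · r^s mod p:
10^2 = 100 ≡ 26
10^4 ≡ 26^2 = 676 ≡ 10
10^8 ≡ 10^2 = 100 ≡ 26
11 = 8 + 2 + 1, so 10^11 ≡ 26·26·10 ≡ 26 (mod 37)
11^2 = 121 ≡ 10
11^4 ≡ 10^2 = 100 ≡ 26
11^8 ≡ 26^2 = 676 ≡ 10
11^16 ≡ 10^2 = 100 ≡ 26
29 = 16 + 8 + 4 + 1, so 11^29 ≡ 26·10·26·11 ≡ 27 (mod 37)
26·27 = 702 ≡ 36 (mod 37)
36 ≡ 36 (mod 37), so the signature is genuine.

passes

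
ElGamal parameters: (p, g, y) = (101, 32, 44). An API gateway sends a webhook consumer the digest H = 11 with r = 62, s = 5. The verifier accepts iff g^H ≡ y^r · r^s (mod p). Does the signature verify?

verifies

Left side g^H mod p:
32^11 mod 101 = 69
Right side y^r · r^s mod p:
44^62 mod 101 = 17
62^5 mod 101 = 10
17·10 = 170 ≡ 69 (mod 101)
69 ≡ 69 (mod 101), so the signature is genuine.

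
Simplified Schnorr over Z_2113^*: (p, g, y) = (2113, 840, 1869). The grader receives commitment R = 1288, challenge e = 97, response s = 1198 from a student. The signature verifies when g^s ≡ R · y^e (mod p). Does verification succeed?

g^s mod p:
Squares mod 2113: 840^1≡840, 840^2≡1971, 840^4≡1147, 840^8≡1323, 840^16≡765, 840^32≡2037, 840^64≡1550, 840^128≡19, 840^256≡361, 840^512≡1428, 840^1024≡139
1198 = 1024 + 128 + 32 + 8 + 4 + 2, so 840^1198 ≡ 139·19·2037·1323·1147·1971 ≡ 1966 (mod 2113)
R · y^e mod p:
Squares mod 2113: 1869^1≡1869, 1869^2≡372, 1869^4≡1039, 1869^8≡1891, 1869^16≡685, 1869^32≡139, 1869^64≡304
97 = 64 + 32 + 1, so 1869^97 ≡ 304·139·1869 ≡ 976 (mod 2113)
1288·976 = 1257088 ≡ 1966 (mod 2113)
1966 ≡ 1966 (mod 2113); signature holds.

passes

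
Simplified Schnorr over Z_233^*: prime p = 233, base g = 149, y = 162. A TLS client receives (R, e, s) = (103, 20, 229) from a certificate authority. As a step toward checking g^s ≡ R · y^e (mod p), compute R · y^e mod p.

162^20 mod 233 = 32
R · y^e ≡ 103·32 = 3296 ≡ 34 (mod 233)

34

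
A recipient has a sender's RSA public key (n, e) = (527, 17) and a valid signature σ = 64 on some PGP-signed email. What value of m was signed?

438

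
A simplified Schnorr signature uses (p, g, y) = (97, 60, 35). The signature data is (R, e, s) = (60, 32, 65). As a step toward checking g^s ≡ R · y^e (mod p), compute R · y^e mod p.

35^2 = 1225 ≡ 61
35^4 ≡ 61^2 = 3721 ≡ 35
35^8 ≡ 35^2 = 1225 ≡ 61
35^16 ≡ 61^2 = 3721 ≡ 35
35^32 ≡ 35^2 = 1225 ≡ 61
R · y^e ≡ 60·61 = 3660 ≡ 71 (mod 97)

71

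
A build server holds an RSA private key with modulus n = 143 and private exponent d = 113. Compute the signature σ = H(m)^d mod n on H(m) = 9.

3

(H(m))^2 ≡ 9^2 = 81
(H(m))^4 ≡ 81^2 = 6561 ≡ 126
(H(m))^8 ≡ 126^2 = 15876 ≡ 3
(H(m))^16 ≡ 3^2 = 9
(H(m))^32 ≡ 9^2 = 81
(H(m))^64 ≡ 81^2 = 6561 ≡ 126
113 = 64 + 32 + 16 + 1, so (H(m))^113 ≡ 126·81·9·9 ≡ 3 (mod 143)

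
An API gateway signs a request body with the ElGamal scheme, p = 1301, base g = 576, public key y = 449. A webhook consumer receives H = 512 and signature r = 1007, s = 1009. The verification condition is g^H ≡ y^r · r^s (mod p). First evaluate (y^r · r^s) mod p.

1043

449^2 = 201601 ≡ 1247
449^4 ≡ 1247^2 = 1555009 ≡ 314
449^8 ≡ 314^2 = 98596 ≡ 1021
449^16 ≡ 1021^2 = 1042441 ≡ 340
449^32 ≡ 340^2 = 115600 ≡ 1112
449^64 ≡ 1112^2 = 1236544 ≡ 594
449^128 ≡ 594^2 = 352836 ≡ 265
449^256 ≡ 265^2 = 70225 ≡ 1272
449^512 ≡ 1272^2 = 1617984 ≡ 841
1007 = 512 + 256 + 128 + 64 + 32 + 8 + 4 + 2 + 1, so 449^1007 ≡ 841·1272·265·594·1112·1021·314·1247·449 ≡ 1112 (mod 1301)
1007^2 = 1014049 ≡ 570
1007^4 ≡ 570^2 = 324900 ≡ 951
1007^8 ≡ 951^2 = 904401 ≡ 206
1007^16 ≡ 206^2 = 42436 ≡ 804
1007^32 ≡ 804^2 = 646416 ≡ 1120
1007^64 ≡ 1120^2 = 1254400 ≡ 236
1007^128 ≡ 236^2 = 55696 ≡ 1054
1007^256 ≡ 1054^2 = 1110916 ≡ 1163
1007^512 ≡ 1163^2 = 1352569 ≡ 830
1009 = 512 + 256 + 128 + 64 + 32 + 16 + 1, so 1007^1009 ≡ 830·1163·1054·236·1120·804·1007 ≡ 910 (mod 1301)
y^r · r^s ≡ 1112·910 = 1011920 ≡ 1043 (mod 1301)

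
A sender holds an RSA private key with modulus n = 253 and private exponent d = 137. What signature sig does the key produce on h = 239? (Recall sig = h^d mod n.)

123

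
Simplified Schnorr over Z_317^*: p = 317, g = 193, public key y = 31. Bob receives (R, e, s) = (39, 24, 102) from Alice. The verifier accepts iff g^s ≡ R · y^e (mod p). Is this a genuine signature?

forged

g^s mod p:
193^2 = 37249 ≡ 160
193^4 ≡ 160^2 = 25600 ≡ 240
193^8 ≡ 240^2 = 57600 ≡ 223
193^16 ≡ 223^2 = 49729 ≡ 277
193^32 ≡ 277^2 = 76729 ≡ 15
193^64 ≡ 15^2 = 225
102 = 64 + 32 + 4 + 2, so 193^102 ≡ 225·15·240·160 ≡ 256 (mod 317)
R · y^e mod p:
31^2 = 961 ≡ 10
31^4 ≡ 10^2 = 100
31^8 ≡ 100^2 = 10000 ≡ 173
31^16 ≡ 173^2 = 29929 ≡ 131
24 = 16 + 8, so 31^24 ≡ 131·173 ≡ 156 (mod 317)
39·156 = 6084 ≡ 61 (mod 317)
256 ≠ 61; the check fails.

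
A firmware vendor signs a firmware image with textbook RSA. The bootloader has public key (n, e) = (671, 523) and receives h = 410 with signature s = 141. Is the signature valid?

invalid

s^2 ≡ 141^2 = 19881 ≡ 422
s^4 ≡ 422^2 = 178084 ≡ 269
s^8 ≡ 269^2 = 72361 ≡ 564
s^16 ≡ 564^2 = 318096 ≡ 42
s^32 ≡ 42^2 = 1764 ≡ 422
s^64 ≡ 422^2 = 178084 ≡ 269
s^128 ≡ 269^2 = 72361 ≡ 564
s^256 ≡ 564^2 = 318096 ≡ 42
s^512 ≡ 42^2 = 1764 ≡ 422
523 = 512 + 8 + 2 + 1, so s^523 ≡ 422·564·422·141 ≡ 476 (mod 671)
476 ≠ 410, so verification fails.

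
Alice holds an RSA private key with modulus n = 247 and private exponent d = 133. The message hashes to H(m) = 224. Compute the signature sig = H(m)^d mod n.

146

(H(m))^2 ≡ 224^2 = 50176 ≡ 35
(H(m))^4 ≡ 35^2 = 1225 ≡ 237
(H(m))^8 ≡ 237^2 = 56169 ≡ 100
(H(m))^16 ≡ 100^2 = 10000 ≡ 120
(H(m))^32 ≡ 120^2 = 14400 ≡ 74
(H(m))^64 ≡ 74^2 = 5476 ≡ 42
(H(m))^128 ≡ 42^2 = 1764 ≡ 35
133 = 128 + 4 + 1, so (H(m))^133 ≡ 35·237·224 ≡ 146 (mod 247)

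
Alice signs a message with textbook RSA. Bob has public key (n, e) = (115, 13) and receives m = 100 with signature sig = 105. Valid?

sig^2 ≡ 105^2 = 11025 ≡ 100
sig^4 ≡ 100^2 = 10000 ≡ 110
sig^8 ≡ 110^2 = 12100 ≡ 25
13 = 8 + 4 + 1, so sig^13 ≡ 25·110·105 ≡ 100 (mod 115)
100 = m, so the signature checks out.

yes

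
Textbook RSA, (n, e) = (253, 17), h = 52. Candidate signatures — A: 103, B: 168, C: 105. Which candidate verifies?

C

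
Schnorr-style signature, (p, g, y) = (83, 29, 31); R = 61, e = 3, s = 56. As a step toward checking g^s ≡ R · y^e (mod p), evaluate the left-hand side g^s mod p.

49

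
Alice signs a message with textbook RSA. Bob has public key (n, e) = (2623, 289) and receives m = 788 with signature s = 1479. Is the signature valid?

valid

s^2 ≡ 1479^2 = 2187441 ≡ 2482
s^4 ≡ 2482^2 = 6160324 ≡ 1520
s^8 ≡ 1520^2 = 2310400 ≡ 2160
s^16 ≡ 2160^2 = 4665600 ≡ 1906
s^32 ≡ 1906^2 = 3632836 ≡ 2604
s^64 ≡ 2604^2 = 6780816 ≡ 361
s^128 ≡ 361^2 = 130321 ≡ 1794
s^256 ≡ 1794^2 = 3218436 ≡ 15
289 = 256 + 32 + 1, so s^289 ≡ 15·2604·1479 ≡ 788 (mod 2623)
788 = m, so the signature checks out.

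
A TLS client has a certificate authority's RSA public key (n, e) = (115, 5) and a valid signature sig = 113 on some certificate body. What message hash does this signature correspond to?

sig^2 ≡ 113^2 = 12769 ≡ 4
sig^4 ≡ 4^2 = 16
5 = 4 + 1, so sig^5 ≡ 16·113 ≡ 83 (mod 115)

83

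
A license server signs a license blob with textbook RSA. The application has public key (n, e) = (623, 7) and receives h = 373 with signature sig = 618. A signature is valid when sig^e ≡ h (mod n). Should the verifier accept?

sig^2 ≡ 618^2 = 381924 ≡ 25
sig^4 ≡ 25^2 = 625 ≡ 2
7 = 4 + 2 + 1, so sig^7 ≡ 2·25·618 ≡ 373 (mod 623)
373 = h, so the signature checks out.

accept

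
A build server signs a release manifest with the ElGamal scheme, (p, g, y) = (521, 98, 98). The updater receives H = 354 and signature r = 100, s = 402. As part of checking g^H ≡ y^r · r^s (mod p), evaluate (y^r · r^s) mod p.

98^2 = 9604 ≡ 226
98^4 ≡ 226^2 = 51076 ≡ 18
98^8 ≡ 18^2 = 324
98^16 ≡ 324^2 = 104976 ≡ 255
98^32 ≡ 255^2 = 65025 ≡ 421
98^64 ≡ 421^2 = 177241 ≡ 101
100 = 64 + 32 + 4, so 98^100 ≡ 101·421·18 ≡ 29 (mod 521)
100^2 = 10000 ≡ 101
100^4 ≡ 101^2 = 10201 ≡ 302
100^8 ≡ 302^2 = 91204 ≡ 29
100^16 ≡ 29^2 = 841 ≡ 320
100^32 ≡ 320^2 = 102400 ≡ 284
100^64 ≡ 284^2 = 80656 ≡ 422
100^128 ≡ 422^2 = 178084 ≡ 423
100^256 ≡ 423^2 = 178929 ≡ 226
402 = 256 + 128 + 16 + 2, so 100^402 ≡ 226·423·320·101 ≡ 422 (mod 521)
y^r · r^s ≡ 29·422 = 12238 ≡ 255 (mod 521)

255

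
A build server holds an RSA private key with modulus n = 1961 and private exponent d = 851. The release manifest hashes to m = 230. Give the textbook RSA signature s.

569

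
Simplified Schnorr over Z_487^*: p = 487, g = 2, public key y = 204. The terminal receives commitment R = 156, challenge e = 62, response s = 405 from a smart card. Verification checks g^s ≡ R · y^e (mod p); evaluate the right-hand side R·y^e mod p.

232

Squares mod 487: 204^1≡204, 204^2≡221, 204^4≡141, 204^8≡401, 204^16≡91, 204^32≡2
62 = 32 + 16 + 8 + 4 + 2, so 204^62 ≡ 2·91·401·141·221 ≡ 476 (mod 487)
R · y^e ≡ 156·476 = 74256 ≡ 232 (mod 487)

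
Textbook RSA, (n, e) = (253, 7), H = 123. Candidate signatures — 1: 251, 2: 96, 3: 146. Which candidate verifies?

2

Candidate 1: Squares mod 253: 251^1≡251, 251^2≡4, 251^4≡16; 7 = 4 + 2 + 1, so 251^7 ≡ 16·4·251 ≡ 125 (mod 253)
Candidate 2: Squares mod 253: 96^1≡96, 96^2≡108, 96^4≡26; 7 = 4 + 2 + 1, so 96^7 ≡ 26·108·96 ≡ 123 (mod 253)
  → matches H = 123
Candidate 3: Squares mod 253: 146^1≡146, 146^2≡64, 146^4≡48; 7 = 4 + 2 + 1, so 146^7 ≡ 48·64·146 ≡ 196 (mod 253)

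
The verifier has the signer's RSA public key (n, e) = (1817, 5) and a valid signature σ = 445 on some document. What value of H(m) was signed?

16

σ^2 ≡ 445^2 = 198025 ≡ 1789
σ^4 ≡ 1789^2 = 3200521 ≡ 784
5 = 4 + 1, so σ^5 ≡ 784·445 ≡ 16 (mod 1817)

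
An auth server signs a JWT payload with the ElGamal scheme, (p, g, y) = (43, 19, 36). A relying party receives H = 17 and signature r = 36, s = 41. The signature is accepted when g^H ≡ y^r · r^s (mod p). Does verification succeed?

Left side g^H mod p:
19^2 = 361 ≡ 17
19^4 ≡ 17^2 = 289 ≡ 31
19^8 ≡ 31^2 = 961 ≡ 15
19^16 ≡ 15^2 = 225 ≡ 10
17 = 16 + 1, so 19^17 ≡ 10·19 ≡ 18 (mod 43)
Right side y^r · r^s mod p:
36^2 = 1296 ≡ 6
36^4 ≡ 6^2 = 36
36^8 ≡ 36^2 = 1296 ≡ 6
36^16 ≡ 6^2 = 36
36^32 ≡ 36^2 = 1296 ≡ 6
36 = 32 + 4, so 36^36 ≡ 6·36 ≡ 1 (mod 43)
36^2 = 1296 ≡ 6
36^4 ≡ 6^2 = 36
36^8 ≡ 36^2 = 1296 ≡ 6
36^16 ≡ 6^2 = 36
36^32 ≡ 36^2 = 1296 ≡ 6
41 = 32 + 8 + 1, so 36^41 ≡ 6·6·36 ≡ 6 (mod 43)
1·6 = 6 ≡ 6 (mod 43)
18 ≠ 6, so verification fails.

fails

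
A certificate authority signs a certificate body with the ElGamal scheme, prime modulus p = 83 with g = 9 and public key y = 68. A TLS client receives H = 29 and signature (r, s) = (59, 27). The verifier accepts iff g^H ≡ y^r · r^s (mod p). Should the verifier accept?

Left side g^H mod p:
9^2 = 81
9^4 ≡ 81^2 = 6561 ≡ 4
9^8 ≡ 4^2 = 16
9^16 ≡ 16^2 = 256 ≡ 7
29 = 16 + 8 + 4 + 1, so 9^29 ≡ 7·16·4·9 ≡ 48 (mod 83)
Right side y^r · r^s mod p:
68^2 = 4624 ≡ 59
68^4 ≡ 59^2 = 3481 ≡ 78
68^8 ≡ 78^2 = 6084 ≡ 25
68^16 ≡ 25^2 = 625 ≡ 44
68^32 ≡ 44^2 = 1936 ≡ 27
59 = 32 + 16 + 8 + 2 + 1, so 68^59 ≡ 27·44·25·59·68 ≡ 23 (mod 83)
59^2 = 3481 ≡ 78
59^4 ≡ 78^2 = 6084 ≡ 25
59^8 ≡ 25^2 = 625 ≡ 44
59^16 ≡ 44^2 = 1936 ≡ 27
27 = 16 + 8 + 2 + 1, so 59^27 ≡ 27·44·78·59 ≡ 49 (mod 83)
23·49 = 1127 ≡ 48 (mod 83)
48 ≡ 48 (mod 83), so the signature is genuine.

accept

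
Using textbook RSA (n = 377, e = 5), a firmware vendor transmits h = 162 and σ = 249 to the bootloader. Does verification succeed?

Squares mod 377: σ^1≡249, σ^2≡173, σ^4≡146
5 = 4 + 1, so σ^5 ≡ 146·249 ≡ 162 (mod 377)
σ^5 mod 377 = 162 matches h.

passes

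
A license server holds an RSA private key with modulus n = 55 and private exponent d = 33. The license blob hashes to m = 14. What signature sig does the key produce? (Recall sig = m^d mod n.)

Squares mod 55: m^1≡14, m^2≡31, m^4≡26, m^8≡16, m^16≡36, m^32≡31
33 = 32 + 1, so m^33 ≡ 31·14 ≡ 49 (mod 55)

49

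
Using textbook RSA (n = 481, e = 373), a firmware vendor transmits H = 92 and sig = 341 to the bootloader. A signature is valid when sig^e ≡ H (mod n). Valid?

no

sig^2 ≡ 341^2 = 116281 ≡ 360
sig^4 ≡ 360^2 = 129600 ≡ 211
sig^8 ≡ 211^2 = 44521 ≡ 269
sig^16 ≡ 269^2 = 72361 ≡ 211
sig^32 ≡ 211^2 = 44521 ≡ 269
sig^64 ≡ 269^2 = 72361 ≡ 211
sig^128 ≡ 211^2 = 44521 ≡ 269
sig^256 ≡ 269^2 = 72361 ≡ 211
373 = 256 + 64 + 32 + 16 + 4 + 1, so sig^373 ≡ 211·211·269·211·211·341 ≡ 341 (mod 481)
The recovered value 341 does not match the digest 92.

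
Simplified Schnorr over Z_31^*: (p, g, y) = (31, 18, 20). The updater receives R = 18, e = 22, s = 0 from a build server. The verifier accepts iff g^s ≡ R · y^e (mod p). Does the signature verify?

does not verify

g^s mod p:
18^0 mod 31 = 1
R · y^e mod p:
20^2 = 400 ≡ 28
20^4 ≡ 28^2 = 784 ≡ 9
20^8 ≡ 9^2 = 81 ≡ 19
20^16 ≡ 19^2 = 361 ≡ 20
22 = 16 + 4 + 2, so 20^22 ≡ 20·9·28 ≡ 18 (mod 31)
18·18 = 324 ≡ 14 (mod 31)
1 ≠ 14; the check fails.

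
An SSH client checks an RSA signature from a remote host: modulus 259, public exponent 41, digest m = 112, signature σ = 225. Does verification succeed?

σ^2 ≡ 225^2 = 50625 ≡ 120
σ^4 ≡ 120^2 = 14400 ≡ 155
σ^8 ≡ 155^2 = 24025 ≡ 197
σ^16 ≡ 197^2 = 38809 ≡ 218
σ^32 ≡ 218^2 = 47524 ≡ 127
41 = 32 + 8 + 1, so σ^41 ≡ 127·197·225 ≡ 169 (mod 259)
The recovered value 169 does not match the digest 112.

fails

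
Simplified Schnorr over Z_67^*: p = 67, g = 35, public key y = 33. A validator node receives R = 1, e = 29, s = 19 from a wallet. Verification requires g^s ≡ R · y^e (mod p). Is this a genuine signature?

g^s mod p:
35^2 = 1225 ≡ 19
35^4 ≡ 19^2 = 361 ≡ 26
35^8 ≡ 26^2 = 676 ≡ 6
35^16 ≡ 6^2 = 36
19 = 16 + 2 + 1, so 35^19 ≡ 36·19·35 ≡ 21 (mod 67)
R · y^e mod p:
33^2 = 1089 ≡ 17
33^4 ≡ 17^2 = 289 ≡ 21
33^8 ≡ 21^2 = 441 ≡ 39
33^16 ≡ 39^2 = 1521 ≡ 47
29 = 16 + 8 + 4 + 1, so 33^29 ≡ 47·39·21·33 ≡ 16 (mod 67)
1·16 = 16 ≡ 16 (mod 67)
21 ≠ 16; the check fails.

forged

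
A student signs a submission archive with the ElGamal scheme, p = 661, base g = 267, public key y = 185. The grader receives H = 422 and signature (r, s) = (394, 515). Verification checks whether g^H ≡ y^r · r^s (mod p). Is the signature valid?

Left side g^H mod p:
Squares mod 661: 267^1≡267, 267^2≡562, 267^4≡547, 267^8≡437, 267^16≡601, 267^32≡295, 267^64≡434, 267^128≡632, 267^256≡180
422 = 256 + 128 + 32 + 4 + 2, so 267^422 ≡ 180·632·295·547·562 ≡ 33 (mod 661)
Right side y^r · r^s mod p:
Squares mod 661: 185^1≡185, 185^2≡514, 185^4≡457, 185^8≡634, 185^16≡68, 185^32≡658, 185^64≡9, 185^128≡81, 185^256≡612
394 = 256 + 128 + 8 + 2, so 185^394 ≡ 612·81·634·514 ≡ 652 (mod 661)
Squares mod 661: 394^1≡394, 394^2≡562, 394^4≡547, 394^8≡437, 394^16≡601, 394^32≡295, 394^64≡434, 394^128≡632, 394^256≡180, 394^512≡11
515 = 512 + 2 + 1, so 394^515 ≡ 11·562·394 ≡ 584 (mod 661)
652·584 = 380768 ≡ 32 (mod 661)
33 ≠ 32, so verification fails.

invalid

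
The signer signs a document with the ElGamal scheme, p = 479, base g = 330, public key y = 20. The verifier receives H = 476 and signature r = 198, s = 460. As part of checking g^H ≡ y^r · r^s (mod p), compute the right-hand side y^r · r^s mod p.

109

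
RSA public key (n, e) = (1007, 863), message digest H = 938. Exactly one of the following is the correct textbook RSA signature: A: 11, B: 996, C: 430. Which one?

A

Candidate A: Squares mod 1007: 11^1≡11, 11^2≡121, 11^4≡543, 11^8≡805, 11^16≡524, 11^32≡672, 11^64≡448, 11^128≡311, 11^256≡49, 11^512≡387; 863 = 512 + 256 + 64 + 16 + 8 + 4 + 2 + 1, so 11^863 ≡ 387·49·448·524·805·543·121·11 ≡ 938 (mod 1007)
  → matches H = 938
Candidate B: Squares mod 1007: 996^1≡996, 996^2≡121, 996^4≡543, 996^8≡805, 996^16≡524, 996^32≡672, 996^64≡448, 996^128≡311, 996^256≡49, 996^512≡387; 863 = 512 + 256 + 64 + 16 + 8 + 4 + 2 + 1, so 996^863 ≡ 387·49·448·524·805·543·121·996 ≡ 69 (mod 1007)
Candidate C: Squares mod 1007: 430^1≡430, 430^2≡619, 430^4≡501, 430^8≡258, 430^16≡102, 430^32≡334, 430^64≡786, 430^128≡505, 430^256≡254, 430^512≡68; 863 = 512 + 256 + 64 + 16 + 8 + 4 + 2 + 1, so 430^863 ≡ 68·254·786·102·258·501·619·430 ≡ 939 (mod 1007)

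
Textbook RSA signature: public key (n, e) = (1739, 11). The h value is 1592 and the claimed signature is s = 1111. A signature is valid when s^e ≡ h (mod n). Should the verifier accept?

accept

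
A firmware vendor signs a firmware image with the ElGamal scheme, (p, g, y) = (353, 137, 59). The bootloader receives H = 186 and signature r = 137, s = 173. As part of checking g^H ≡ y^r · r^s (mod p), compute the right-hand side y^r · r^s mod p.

59^2 = 3481 ≡ 304
59^4 ≡ 304^2 = 92416 ≡ 283
59^8 ≡ 283^2 = 80089 ≡ 311
59^16 ≡ 311^2 = 96721 ≡ 352
59^32 ≡ 352^2 = 123904 ≡ 1
59^64 ≡ 1^2 = 1
59^128 ≡ 1^2 = 1
137 = 128 + 8 + 1, so 59^137 ≡ 1·311·59 ≡ 346 (mod 353)
137^2 = 18769 ≡ 60
137^4 ≡ 60^2 = 3600 ≡ 70
137^8 ≡ 70^2 = 4900 ≡ 311
137^16 ≡ 311^2 = 96721 ≡ 352
137^32 ≡ 352^2 = 123904 ≡ 1
137^64 ≡ 1^2 = 1
137^128 ≡ 1^2 = 1
173 = 128 + 32 + 8 + 4 + 1, so 137^173 ≡ 1·1·311·70·137 ≡ 346 (mod 353)
y^r · r^s ≡ 346·346 = 119716 ≡ 49 (mod 353)

49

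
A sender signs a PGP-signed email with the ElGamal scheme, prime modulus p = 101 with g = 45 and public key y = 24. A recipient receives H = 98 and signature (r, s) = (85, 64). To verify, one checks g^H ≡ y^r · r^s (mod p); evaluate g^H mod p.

81

Squares mod 101: 45^1≡45, 45^2≡5, 45^4≡25, 45^8≡19, 45^16≡58, 45^32≡31, 45^64≡52
98 = 64 + 32 + 2, so 45^98 ≡ 52·31·5 ≡ 81 (mod 101)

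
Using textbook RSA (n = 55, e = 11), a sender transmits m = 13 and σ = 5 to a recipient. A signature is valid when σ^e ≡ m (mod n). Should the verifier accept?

σ^2 ≡ 5^2 = 25
σ^4 ≡ 25^2 = 625 ≡ 20
σ^8 ≡ 20^2 = 400 ≡ 15
11 = 8 + 2 + 1, so σ^11 ≡ 15·25·5 ≡ 5 (mod 55)
σ^11 mod 55 = 5, but m = 13.

reject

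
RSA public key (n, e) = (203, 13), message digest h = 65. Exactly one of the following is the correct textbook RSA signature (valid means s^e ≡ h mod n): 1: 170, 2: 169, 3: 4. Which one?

Candidate 1: Squares mod 203: 170^1≡170, 170^2≡74, 170^4≡198, 170^8≡25; 13 = 8 + 4 + 1, so 170^13 ≡ 25·198·170 ≡ 65 (mod 203)
  → matches h = 65
Candidate 2: Squares mod 203: 169^1≡169, 169^2≡141, 169^4≡190, 169^8≡169; 13 = 8 + 4 + 1, so 169^13 ≡ 169·190·169 ≡ 197 (mod 203)
Candidate 3: Squares mod 203: 4^1≡4, 4^2≡16, 4^4≡53, 4^8≡170; 13 = 8 + 4 + 1, so 4^13 ≡ 170·53·4 ≡ 109 (mod 203)

1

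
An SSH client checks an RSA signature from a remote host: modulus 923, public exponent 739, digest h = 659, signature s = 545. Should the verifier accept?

Squares mod 923: s^1≡545, s^2≡742, s^4≡456, s^8≡261, s^16≡742, s^32≡456, s^64≡261, s^128≡742, s^256≡456, s^512≡261
739 = 512 + 128 + 64 + 32 + 2 + 1, so s^739 ≡ 261·742·261·456·742·545 ≡ 740 (mod 923)
The recovered value 740 does not match the digest 659.

reject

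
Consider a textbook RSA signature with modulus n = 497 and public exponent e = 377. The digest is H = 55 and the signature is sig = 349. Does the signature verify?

verifies

Squares mod 497: sig^1≡349, sig^2≡36, sig^4≡302, sig^8≡253, sig^16≡393, sig^32≡379, sig^64≡8, sig^128≡64, sig^256≡120
377 = 256 + 64 + 32 + 16 + 8 + 1, so sig^377 ≡ 120·8·379·393·253·349 ≡ 55 (mod 497)
sig^377 mod 497 = 55 matches H.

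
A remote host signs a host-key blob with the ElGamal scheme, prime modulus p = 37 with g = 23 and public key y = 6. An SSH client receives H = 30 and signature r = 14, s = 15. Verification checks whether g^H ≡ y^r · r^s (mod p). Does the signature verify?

does not verify

Left side g^H mod p:
Squares mod 37: 23^1≡23, 23^2≡11, 23^4≡10, 23^8≡26, 23^16≡10
30 = 16 + 8 + 4 + 2, so 23^30 ≡ 10·26·10·11 ≡ 36 (mod 37)
Right side y^r · r^s mod p:
Squares mod 37: 6^1≡6, 6^2≡36, 6^4≡1, 6^8≡1
14 = 8 + 4 + 2, so 6^14 ≡ 1·1·36 ≡ 36 (mod 37)
Squares mod 37: 14^1≡14, 14^2≡11, 14^4≡10, 14^8≡26
15 = 8 + 4 + 2 + 1, so 14^15 ≡ 26·10·11·14 ≡ 6 (mod 37)
36·6 = 216 ≡ 31 (mod 37)
36 ≠ 31, so verification fails.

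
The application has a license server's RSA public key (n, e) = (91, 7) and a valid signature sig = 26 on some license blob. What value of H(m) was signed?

26

sig^2 ≡ 26^2 = 676 ≡ 39
sig^4 ≡ 39^2 = 1521 ≡ 65
7 = 4 + 2 + 1, so sig^7 ≡ 65·39·26 ≡ 26 (mod 91)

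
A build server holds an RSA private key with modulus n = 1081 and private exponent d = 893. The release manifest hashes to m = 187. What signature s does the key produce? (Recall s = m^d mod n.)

m^2 ≡ 187^2 = 34969 ≡ 377
m^4 ≡ 377^2 = 142129 ≡ 518
m^8 ≡ 518^2 = 268324 ≡ 236
m^16 ≡ 236^2 = 55696 ≡ 565
m^32 ≡ 565^2 = 319225 ≡ 330
m^64 ≡ 330^2 = 108900 ≡ 800
m^128 ≡ 800^2 = 640000 ≡ 48
m^256 ≡ 48^2 = 2304 ≡ 142
m^512 ≡ 142^2 = 20164 ≡ 706
893 = 512 + 256 + 64 + 32 + 16 + 8 + 4 + 1, so m^893 ≡ 706·142·800·330·565·236·518·187 ≡ 469 (mod 1081)

469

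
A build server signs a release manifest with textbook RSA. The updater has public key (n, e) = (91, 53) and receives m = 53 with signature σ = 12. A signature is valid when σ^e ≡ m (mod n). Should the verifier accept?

Squares mod 91: σ^1≡12, σ^2≡53, σ^4≡79, σ^8≡53, σ^16≡79, σ^32≡53
53 = 32 + 16 + 4 + 1, so σ^53 ≡ 53·79·79·12 ≡ 38 (mod 91)
σ^53 mod 91 = 38, but m = 53.

reject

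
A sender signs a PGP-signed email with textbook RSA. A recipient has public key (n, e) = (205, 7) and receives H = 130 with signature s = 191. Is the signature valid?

Squares mod 205: s^1≡191, s^2≡196, s^4≡81
7 = 4 + 2 + 1, so s^7 ≡ 81·196·191 ≡ 161 (mod 205)
161 ≠ 130, so verification fails.

invalid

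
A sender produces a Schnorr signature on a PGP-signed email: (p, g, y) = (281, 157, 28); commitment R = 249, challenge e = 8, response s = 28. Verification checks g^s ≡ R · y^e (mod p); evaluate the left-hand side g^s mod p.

1

157^28 mod 281 = 1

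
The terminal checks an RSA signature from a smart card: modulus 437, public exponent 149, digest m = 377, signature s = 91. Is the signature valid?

s^149 mod 437 = 344
344 ≠ 377, so verification fails.

invalid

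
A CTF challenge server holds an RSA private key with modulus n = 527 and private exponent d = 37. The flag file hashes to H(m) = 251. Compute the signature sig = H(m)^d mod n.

(H(m))^37 mod 527 = 234

234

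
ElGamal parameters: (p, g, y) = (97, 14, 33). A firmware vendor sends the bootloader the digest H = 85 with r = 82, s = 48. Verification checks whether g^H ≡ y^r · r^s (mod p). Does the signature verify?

does not verify

Left side g^H mod p:
14^2 = 196 ≡ 2
14^4 ≡ 2^2 = 4
14^8 ≡ 4^2 = 16
14^16 ≡ 16^2 = 256 ≡ 62
14^32 ≡ 62^2 = 3844 ≡ 61
14^64 ≡ 61^2 = 3721 ≡ 35
85 = 64 + 16 + 4 + 1, so 14^85 ≡ 35·62·4·14 ≡ 76 (mod 97)
Right side y^r · r^s mod p:
33^2 = 1089 ≡ 22
33^4 ≡ 22^2 = 484 ≡ 96
33^8 ≡ 96^2 = 9216 ≡ 1
33^16 ≡ 1^2 = 1
33^32 ≡ 1^2 = 1
33^64 ≡ 1^2 = 1
82 = 64 + 16 + 2, so 33^82 ≡ 1·1·22 ≡ 22 (mod 97)
82^2 = 6724 ≡ 31
82^4 ≡ 31^2 = 961 ≡ 88
82^8 ≡ 88^2 = 7744 ≡ 81
82^16 ≡ 81^2 = 6561 ≡ 62
82^32 ≡ 62^2 = 3844 ≡ 61
48 = 32 + 16, so 82^48 ≡ 61·62 ≡ 96 (mod 97)
22·96 = 2112 ≡ 75 (mod 97)
76 ≠ 75, so verification fails.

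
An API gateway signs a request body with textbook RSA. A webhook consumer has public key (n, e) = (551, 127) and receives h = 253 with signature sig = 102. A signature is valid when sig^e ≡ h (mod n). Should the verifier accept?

sig^2 ≡ 102^2 = 10404 ≡ 486
sig^4 ≡ 486^2 = 236196 ≡ 368
sig^8 ≡ 368^2 = 135424 ≡ 429
sig^16 ≡ 429^2 = 184041 ≡ 7
sig^32 ≡ 7^2 = 49
sig^64 ≡ 49^2 = 2401 ≡ 197
127 = 64 + 32 + 16 + 8 + 4 + 2 + 1, so sig^127 ≡ 197·49·7·429·368·486·102 ≡ 159 (mod 551)
159 ≠ 253, so verification fails.

reject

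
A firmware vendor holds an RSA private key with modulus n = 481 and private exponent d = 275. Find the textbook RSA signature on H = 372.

5

H^2 ≡ 372^2 = 138384 ≡ 337
H^4 ≡ 337^2 = 113569 ≡ 53
H^8 ≡ 53^2 = 2809 ≡ 404
H^16 ≡ 404^2 = 163216 ≡ 157
H^32 ≡ 157^2 = 24649 ≡ 118
H^64 ≡ 118^2 = 13924 ≡ 456
H^128 ≡ 456^2 = 207936 ≡ 144
H^256 ≡ 144^2 = 20736 ≡ 53
275 = 256 + 16 + 2 + 1, so H^275 ≡ 53·157·337·372 ≡ 5 (mod 481)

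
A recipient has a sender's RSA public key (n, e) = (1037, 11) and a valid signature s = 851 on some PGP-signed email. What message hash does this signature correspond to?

851

s^2 ≡ 851^2 = 724201 ≡ 375
s^4 ≡ 375^2 = 140625 ≡ 630
s^8 ≡ 630^2 = 396900 ≡ 766
11 = 8 + 2 + 1, so s^11 ≡ 766·375·851 ≡ 851 (mod 1037)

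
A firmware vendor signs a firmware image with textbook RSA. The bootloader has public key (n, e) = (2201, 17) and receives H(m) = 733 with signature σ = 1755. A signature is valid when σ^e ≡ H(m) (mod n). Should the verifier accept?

accept

σ^2 ≡ 1755^2 = 3080025 ≡ 826
σ^4 ≡ 826^2 = 682276 ≡ 2167
σ^8 ≡ 2167^2 = 4695889 ≡ 1156
σ^16 ≡ 1156^2 = 1336336 ≡ 329
17 = 16 + 1, so σ^17 ≡ 329·1755 ≡ 733 (mod 2201)
733 = H(m), so the signature checks out.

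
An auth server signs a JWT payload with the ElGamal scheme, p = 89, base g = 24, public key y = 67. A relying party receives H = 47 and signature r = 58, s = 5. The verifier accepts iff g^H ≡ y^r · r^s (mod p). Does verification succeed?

passes

Left side g^H mod p:
Squares mod 89: 24^1≡24, 24^2≡42, 24^4≡73, 24^8≡78, 24^16≡32, 24^32≡45
47 = 32 + 8 + 4 + 2 + 1, so 24^47 ≡ 45·78·73·42·24 ≡ 60 (mod 89)
Right side y^r · r^s mod p:
Squares mod 89: 67^1≡67, 67^2≡39, 67^4≡8, 67^8≡64, 67^16≡2, 67^32≡4
58 = 32 + 16 + 8 + 2, so 67^58 ≡ 4·2·64·39 ≡ 32 (mod 89)
Squares mod 89: 58^1≡58, 58^2≡71, 58^4≡57
5 = 4 + 1, so 58^5 ≡ 57·58 ≡ 13 (mod 89)
32·13 = 416 ≡ 60 (mod 89)
60 ≡ 60 (mod 89), so the signature is genuine.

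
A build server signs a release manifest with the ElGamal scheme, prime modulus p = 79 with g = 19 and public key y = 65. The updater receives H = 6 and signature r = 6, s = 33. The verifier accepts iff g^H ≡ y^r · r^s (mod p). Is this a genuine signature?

Left side g^H mod p:
19^6 mod 79 = 38
Right side y^r · r^s mod p:
65^6 mod 79 = 46
6^33 mod 79 = 12
46·12 = 552 ≡ 78 (mod 79)
38 ≠ 78, so verification fails.

forged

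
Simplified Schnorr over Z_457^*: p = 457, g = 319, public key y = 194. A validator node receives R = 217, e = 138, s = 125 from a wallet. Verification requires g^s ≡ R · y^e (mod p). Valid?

g^s mod p:
319^2 = 101761 ≡ 307
319^4 ≡ 307^2 = 94249 ≡ 107
319^8 ≡ 107^2 = 11449 ≡ 24
319^16 ≡ 24^2 = 576 ≡ 119
319^32 ≡ 119^2 = 14161 ≡ 451
319^64 ≡ 451^2 = 203401 ≡ 36
125 = 64 + 32 + 16 + 8 + 4 + 1, so 319^125 ≡ 36·451·119·24·107·319 ≡ 101 (mod 457)
R · y^e mod p:
194^2 = 37636 ≡ 162
194^4 ≡ 162^2 = 26244 ≡ 195
194^8 ≡ 195^2 = 38025 ≡ 94
194^16 ≡ 94^2 = 8836 ≡ 153
194^32 ≡ 153^2 = 23409 ≡ 102
194^64 ≡ 102^2 = 10404 ≡ 350
194^128 ≡ 350^2 = 122500 ≡ 24
138 = 128 + 8 + 2, so 194^138 ≡ 24·94·162 ≡ 329 (mod 457)
217·329 = 71393 ≡ 101 (mod 457)
101 ≡ 101 (mod 457); signature holds.

yes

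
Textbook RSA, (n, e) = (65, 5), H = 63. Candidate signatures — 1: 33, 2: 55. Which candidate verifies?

1

Candidate 1: 33^5 mod 65 = 63
  → matches H = 63
Candidate 2: 55^5 mod 65 = 35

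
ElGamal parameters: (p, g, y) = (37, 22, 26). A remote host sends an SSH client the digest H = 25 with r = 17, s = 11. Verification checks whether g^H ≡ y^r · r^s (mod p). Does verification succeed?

fails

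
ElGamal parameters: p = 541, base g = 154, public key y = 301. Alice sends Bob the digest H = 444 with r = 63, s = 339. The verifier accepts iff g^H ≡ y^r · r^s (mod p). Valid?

Left side g^H mod p:
154^2 = 23716 ≡ 453
154^4 ≡ 453^2 = 205209 ≡ 170
154^8 ≡ 170^2 = 28900 ≡ 227
154^16 ≡ 227^2 = 51529 ≡ 134
154^32 ≡ 134^2 = 17956 ≡ 103
154^64 ≡ 103^2 = 10609 ≡ 330
154^128 ≡ 330^2 = 108900 ≡ 159
154^256 ≡ 159^2 = 25281 ≡ 395
444 = 256 + 128 + 32 + 16 + 8 + 4, so 154^444 ≡ 395·159·103·134·227·170 ≡ 477 (mod 541)
Right side y^r · r^s mod p:
301^2 = 90601 ≡ 254
301^4 ≡ 254^2 = 64516 ≡ 137
301^8 ≡ 137^2 = 18769 ≡ 375
301^16 ≡ 375^2 = 140625 ≡ 506
301^32 ≡ 506^2 = 256036 ≡ 143
63 = 32 + 16 + 8 + 4 + 2 + 1, so 301^63 ≡ 143·506·375·137·254·301 ≡ 431 (mod 541)
63^2 = 3969 ≡ 182
63^4 ≡ 182^2 = 33124 ≡ 123
63^8 ≡ 123^2 = 15129 ≡ 522
63^16 ≡ 522^2 = 272484 ≡ 361
63^32 ≡ 361^2 = 130321 ≡ 481
63^64 ≡ 481^2 = 231361 ≡ 354
63^128 ≡ 354^2 = 125316 ≡ 345
63^256 ≡ 345^2 = 119025 ≡ 5
339 = 256 + 64 + 16 + 2 + 1, so 63^339 ≡ 5·354·361·182·63 ≡ 276 (mod 541)
431·276 = 118956 ≡ 477 (mod 541)
477 ≡ 477 (mod 541), so the signature is genuine.

yes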